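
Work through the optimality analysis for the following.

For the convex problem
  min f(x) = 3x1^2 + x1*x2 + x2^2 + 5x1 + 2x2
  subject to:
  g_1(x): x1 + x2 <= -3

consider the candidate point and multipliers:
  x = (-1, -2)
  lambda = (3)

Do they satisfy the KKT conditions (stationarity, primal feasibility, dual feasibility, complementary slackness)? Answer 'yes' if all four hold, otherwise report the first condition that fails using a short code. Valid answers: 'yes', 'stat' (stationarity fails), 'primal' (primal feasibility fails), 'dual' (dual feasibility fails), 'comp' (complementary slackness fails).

Gradient of f: grad f(x) = Q x + c = (-3, -3)
Constraint values g_i(x) = a_i^T x - b_i:
  g_1((-1, -2)) = 0
Stationarity residual: grad f(x) + sum_i lambda_i a_i = (0, 0)
  -> stationarity OK
Primal feasibility (all g_i <= 0): OK
Dual feasibility (all lambda_i >= 0): OK
Complementary slackness (lambda_i * g_i(x) = 0 for all i): OK

Verdict: yes, KKT holds.

yes


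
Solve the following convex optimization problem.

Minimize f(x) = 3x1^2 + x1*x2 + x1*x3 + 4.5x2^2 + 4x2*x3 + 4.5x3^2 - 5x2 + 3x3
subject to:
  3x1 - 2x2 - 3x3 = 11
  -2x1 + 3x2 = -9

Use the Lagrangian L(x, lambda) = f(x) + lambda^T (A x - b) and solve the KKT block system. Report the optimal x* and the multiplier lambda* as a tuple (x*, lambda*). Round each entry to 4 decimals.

Form the Lagrangian:
  L(x, lambda) = (1/2) x^T Q x + c^T x + lambda^T (A x - b)
Stationarity (grad_x L = 0): Q x + c + A^T lambda = 0.
Primal feasibility: A x = b.

This gives the KKT block system:
  [ Q   A^T ] [ x     ]   [-c ]
  [ A    0  ] [ lambda ] = [ b ]

Solving the linear system:
  x*      = (2.4073, -1.3951, -0.3293)
  lambda* = (-1.0455, 4.7916)
  f(x*)   = 30.3062

x* = (2.4073, -1.3951, -0.3293), lambda* = (-1.0455, 4.7916)


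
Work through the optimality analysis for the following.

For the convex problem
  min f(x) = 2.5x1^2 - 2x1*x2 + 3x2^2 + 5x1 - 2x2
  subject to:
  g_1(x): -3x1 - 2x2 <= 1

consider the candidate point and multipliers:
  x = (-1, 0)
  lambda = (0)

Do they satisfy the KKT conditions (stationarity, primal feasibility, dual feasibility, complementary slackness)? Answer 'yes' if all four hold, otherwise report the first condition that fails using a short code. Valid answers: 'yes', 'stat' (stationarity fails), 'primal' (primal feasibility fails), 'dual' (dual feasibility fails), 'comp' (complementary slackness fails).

Gradient of f: grad f(x) = Q x + c = (0, 0)
Constraint values g_i(x) = a_i^T x - b_i:
  g_1((-1, 0)) = 2
Stationarity residual: grad f(x) + sum_i lambda_i a_i = (0, 0)
  -> stationarity OK
Primal feasibility (all g_i <= 0): FAILS
Dual feasibility (all lambda_i >= 0): OK
Complementary slackness (lambda_i * g_i(x) = 0 for all i): OK

Verdict: the first failing condition is primal_feasibility -> primal.

primal


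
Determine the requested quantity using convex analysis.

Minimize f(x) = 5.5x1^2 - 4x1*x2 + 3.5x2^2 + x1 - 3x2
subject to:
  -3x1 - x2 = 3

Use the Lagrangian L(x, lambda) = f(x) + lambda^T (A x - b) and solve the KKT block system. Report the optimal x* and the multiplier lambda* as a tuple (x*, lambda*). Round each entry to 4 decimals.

Form the Lagrangian:
  L(x, lambda) = (1/2) x^T Q x + c^T x + lambda^T (A x - b)
Stationarity (grad_x L = 0): Q x + c + A^T lambda = 0.
Primal feasibility: A x = b.

This gives the KKT block system:
  [ Q   A^T ] [ x     ]   [-c ]
  [ A    0  ] [ lambda ] = [ b ]

Solving the linear system:
  x*      = (-0.8673, -0.398)
  lambda* = (-2.3163)
  f(x*)   = 3.6378

x* = (-0.8673, -0.398), lambda* = (-2.3163)


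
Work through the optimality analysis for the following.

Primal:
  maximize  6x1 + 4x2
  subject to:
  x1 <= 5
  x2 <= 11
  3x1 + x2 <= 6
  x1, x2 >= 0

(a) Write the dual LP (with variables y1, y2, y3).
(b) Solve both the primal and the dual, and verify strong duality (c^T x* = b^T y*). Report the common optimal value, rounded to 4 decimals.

The standard primal-dual pair for 'max c^T x s.t. A x <= b, x >= 0' is:
  Dual:  min b^T y  s.t.  A^T y >= c,  y >= 0.

So the dual LP is:
  minimize  5y1 + 11y2 + 6y3
  subject to:
    y1 + 3y3 >= 6
    y2 + y3 >= 4
    y1, y2, y3 >= 0

Solving the primal: x* = (0, 6).
  primal value c^T x* = 24.
Solving the dual: y* = (0, 0, 4).
  dual value b^T y* = 24.
Strong duality: c^T x* = b^T y*. Confirmed.

24


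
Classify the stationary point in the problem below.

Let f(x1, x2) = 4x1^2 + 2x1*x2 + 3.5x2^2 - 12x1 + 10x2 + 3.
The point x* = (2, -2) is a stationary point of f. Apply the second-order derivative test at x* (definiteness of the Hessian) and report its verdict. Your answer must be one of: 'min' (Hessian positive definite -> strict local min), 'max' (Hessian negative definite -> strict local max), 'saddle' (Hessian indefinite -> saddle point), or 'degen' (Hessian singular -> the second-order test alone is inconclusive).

Compute the Hessian H = grad^2 f:
  H = [[8, 2], [2, 7]]
Verify stationarity: grad f(x*) = H x* + g = (0, 0).
Eigenvalues of H: 5.4384, 9.5616.
Both eigenvalues > 0, so H is positive definite -> x* is a strict local min.

min


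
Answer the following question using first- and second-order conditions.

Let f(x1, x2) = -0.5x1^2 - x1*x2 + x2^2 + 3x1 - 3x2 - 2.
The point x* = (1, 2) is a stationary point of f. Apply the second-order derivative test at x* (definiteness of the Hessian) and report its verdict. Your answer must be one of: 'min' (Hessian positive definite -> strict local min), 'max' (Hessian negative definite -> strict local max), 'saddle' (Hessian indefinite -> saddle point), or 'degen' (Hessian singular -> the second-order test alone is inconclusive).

Compute the Hessian H = grad^2 f:
  H = [[-1, -1], [-1, 2]]
Verify stationarity: grad f(x*) = H x* + g = (0, 0).
Eigenvalues of H: -1.3028, 2.3028.
Eigenvalues have mixed signs, so H is indefinite -> x* is a saddle point.

saddle


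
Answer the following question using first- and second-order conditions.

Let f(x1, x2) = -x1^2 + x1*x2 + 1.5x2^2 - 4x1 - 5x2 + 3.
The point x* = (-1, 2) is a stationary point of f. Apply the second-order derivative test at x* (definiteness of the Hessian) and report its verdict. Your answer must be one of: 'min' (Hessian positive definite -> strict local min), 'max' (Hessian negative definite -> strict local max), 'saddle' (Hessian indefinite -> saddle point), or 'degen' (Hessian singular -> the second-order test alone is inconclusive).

Compute the Hessian H = grad^2 f:
  H = [[-2, 1], [1, 3]]
Verify stationarity: grad f(x*) = H x* + g = (0, 0).
Eigenvalues of H: -2.1926, 3.1926.
Eigenvalues have mixed signs, so H is indefinite -> x* is a saddle point.

saddle


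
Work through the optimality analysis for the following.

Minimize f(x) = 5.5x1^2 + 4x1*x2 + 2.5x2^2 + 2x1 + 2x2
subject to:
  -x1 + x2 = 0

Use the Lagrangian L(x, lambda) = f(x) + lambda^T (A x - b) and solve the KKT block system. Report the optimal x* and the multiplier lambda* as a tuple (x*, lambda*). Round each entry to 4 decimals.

Form the Lagrangian:
  L(x, lambda) = (1/2) x^T Q x + c^T x + lambda^T (A x - b)
Stationarity (grad_x L = 0): Q x + c + A^T lambda = 0.
Primal feasibility: A x = b.

This gives the KKT block system:
  [ Q   A^T ] [ x     ]   [-c ]
  [ A    0  ] [ lambda ] = [ b ]

Solving the linear system:
  x*      = (-0.1667, -0.1667)
  lambda* = (-0.5)
  f(x*)   = -0.3333

x* = (-0.1667, -0.1667), lambda* = (-0.5)


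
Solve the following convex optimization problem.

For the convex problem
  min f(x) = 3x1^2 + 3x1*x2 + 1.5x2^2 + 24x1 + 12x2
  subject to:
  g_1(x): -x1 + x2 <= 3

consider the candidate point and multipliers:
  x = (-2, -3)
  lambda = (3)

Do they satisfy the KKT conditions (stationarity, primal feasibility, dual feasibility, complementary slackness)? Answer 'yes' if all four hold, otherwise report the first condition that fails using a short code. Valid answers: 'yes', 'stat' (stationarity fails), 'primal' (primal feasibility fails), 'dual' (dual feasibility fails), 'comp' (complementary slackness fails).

Gradient of f: grad f(x) = Q x + c = (3, -3)
Constraint values g_i(x) = a_i^T x - b_i:
  g_1((-2, -3)) = -4
Stationarity residual: grad f(x) + sum_i lambda_i a_i = (0, 0)
  -> stationarity OK
Primal feasibility (all g_i <= 0): OK
Dual feasibility (all lambda_i >= 0): OK
Complementary slackness (lambda_i * g_i(x) = 0 for all i): FAILS

Verdict: the first failing condition is complementary_slackness -> comp.

comp


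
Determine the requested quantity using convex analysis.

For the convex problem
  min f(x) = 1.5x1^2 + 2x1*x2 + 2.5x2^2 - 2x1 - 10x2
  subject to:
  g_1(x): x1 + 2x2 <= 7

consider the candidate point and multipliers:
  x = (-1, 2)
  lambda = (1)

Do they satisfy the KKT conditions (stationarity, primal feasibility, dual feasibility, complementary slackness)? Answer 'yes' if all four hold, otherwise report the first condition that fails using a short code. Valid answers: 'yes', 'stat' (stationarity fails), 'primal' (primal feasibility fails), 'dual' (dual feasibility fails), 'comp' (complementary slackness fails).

Gradient of f: grad f(x) = Q x + c = (-1, -2)
Constraint values g_i(x) = a_i^T x - b_i:
  g_1((-1, 2)) = -4
Stationarity residual: grad f(x) + sum_i lambda_i a_i = (0, 0)
  -> stationarity OK
Primal feasibility (all g_i <= 0): OK
Dual feasibility (all lambda_i >= 0): OK
Complementary slackness (lambda_i * g_i(x) = 0 for all i): FAILS

Verdict: the first failing condition is complementary_slackness -> comp.

comp


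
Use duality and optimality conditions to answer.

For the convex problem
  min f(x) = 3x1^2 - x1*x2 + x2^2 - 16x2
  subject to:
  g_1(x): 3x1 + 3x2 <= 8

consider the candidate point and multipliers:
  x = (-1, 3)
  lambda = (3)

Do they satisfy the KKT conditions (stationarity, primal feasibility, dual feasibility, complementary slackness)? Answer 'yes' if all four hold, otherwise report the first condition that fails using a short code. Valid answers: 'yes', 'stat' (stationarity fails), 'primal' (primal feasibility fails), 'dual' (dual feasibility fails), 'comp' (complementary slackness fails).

Gradient of f: grad f(x) = Q x + c = (-9, -9)
Constraint values g_i(x) = a_i^T x - b_i:
  g_1((-1, 3)) = -2
Stationarity residual: grad f(x) + sum_i lambda_i a_i = (0, 0)
  -> stationarity OK
Primal feasibility (all g_i <= 0): OK
Dual feasibility (all lambda_i >= 0): OK
Complementary slackness (lambda_i * g_i(x) = 0 for all i): FAILS

Verdict: the first failing condition is complementary_slackness -> comp.

comp


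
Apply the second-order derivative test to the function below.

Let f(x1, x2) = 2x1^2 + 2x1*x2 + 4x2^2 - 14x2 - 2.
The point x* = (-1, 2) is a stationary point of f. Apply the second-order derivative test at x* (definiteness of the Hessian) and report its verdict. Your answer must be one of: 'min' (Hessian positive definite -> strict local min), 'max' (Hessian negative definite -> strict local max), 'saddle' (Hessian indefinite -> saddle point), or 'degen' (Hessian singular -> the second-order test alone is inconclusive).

Compute the Hessian H = grad^2 f:
  H = [[4, 2], [2, 8]]
Verify stationarity: grad f(x*) = H x* + g = (0, 0).
Eigenvalues of H: 3.1716, 8.8284.
Both eigenvalues > 0, so H is positive definite -> x* is a strict local min.

min


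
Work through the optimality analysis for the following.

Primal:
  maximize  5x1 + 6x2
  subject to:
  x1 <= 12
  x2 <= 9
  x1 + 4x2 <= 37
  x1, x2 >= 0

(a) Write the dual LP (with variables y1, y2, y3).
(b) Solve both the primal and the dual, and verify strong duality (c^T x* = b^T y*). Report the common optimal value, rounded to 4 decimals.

The standard primal-dual pair for 'max c^T x s.t. A x <= b, x >= 0' is:
  Dual:  min b^T y  s.t.  A^T y >= c,  y >= 0.

So the dual LP is:
  minimize  12y1 + 9y2 + 37y3
  subject to:
    y1 + y3 >= 5
    y2 + 4y3 >= 6
    y1, y2, y3 >= 0

Solving the primal: x* = (12, 6.25).
  primal value c^T x* = 97.5.
Solving the dual: y* = (3.5, 0, 1.5).
  dual value b^T y* = 97.5.
Strong duality: c^T x* = b^T y*. Confirmed.

97.5


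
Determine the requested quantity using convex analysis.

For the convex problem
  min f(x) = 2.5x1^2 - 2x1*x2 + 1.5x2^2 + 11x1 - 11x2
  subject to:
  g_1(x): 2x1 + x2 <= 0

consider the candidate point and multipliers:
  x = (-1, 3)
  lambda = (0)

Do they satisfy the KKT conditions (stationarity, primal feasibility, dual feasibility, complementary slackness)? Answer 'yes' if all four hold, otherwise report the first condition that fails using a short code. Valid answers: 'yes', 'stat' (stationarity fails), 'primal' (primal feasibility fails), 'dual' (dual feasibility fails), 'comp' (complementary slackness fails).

Gradient of f: grad f(x) = Q x + c = (0, 0)
Constraint values g_i(x) = a_i^T x - b_i:
  g_1((-1, 3)) = 1
Stationarity residual: grad f(x) + sum_i lambda_i a_i = (0, 0)
  -> stationarity OK
Primal feasibility (all g_i <= 0): FAILS
Dual feasibility (all lambda_i >= 0): OK
Complementary slackness (lambda_i * g_i(x) = 0 for all i): OK

Verdict: the first failing condition is primal_feasibility -> primal.

primal


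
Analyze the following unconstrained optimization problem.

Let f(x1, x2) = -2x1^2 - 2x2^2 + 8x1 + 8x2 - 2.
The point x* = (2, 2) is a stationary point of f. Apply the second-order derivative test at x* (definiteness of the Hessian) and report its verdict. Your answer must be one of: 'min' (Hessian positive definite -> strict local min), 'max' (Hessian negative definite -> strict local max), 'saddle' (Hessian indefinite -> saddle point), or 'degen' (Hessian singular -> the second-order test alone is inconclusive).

Compute the Hessian H = grad^2 f:
  H = [[-4, 0], [0, -4]]
Verify stationarity: grad f(x*) = H x* + g = (0, 0).
Eigenvalues of H: -4, -4.
Both eigenvalues < 0, so H is negative definite -> x* is a strict local max.

max


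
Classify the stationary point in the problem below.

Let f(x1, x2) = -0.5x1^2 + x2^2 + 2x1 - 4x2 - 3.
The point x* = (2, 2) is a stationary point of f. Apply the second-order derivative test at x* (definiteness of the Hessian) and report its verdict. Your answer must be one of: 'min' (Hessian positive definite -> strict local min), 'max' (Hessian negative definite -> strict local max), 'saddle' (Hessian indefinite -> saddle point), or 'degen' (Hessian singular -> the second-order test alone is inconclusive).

Compute the Hessian H = grad^2 f:
  H = [[-1, 0], [0, 2]]
Verify stationarity: grad f(x*) = H x* + g = (0, 0).
Eigenvalues of H: -1, 2.
Eigenvalues have mixed signs, so H is indefinite -> x* is a saddle point.

saddle


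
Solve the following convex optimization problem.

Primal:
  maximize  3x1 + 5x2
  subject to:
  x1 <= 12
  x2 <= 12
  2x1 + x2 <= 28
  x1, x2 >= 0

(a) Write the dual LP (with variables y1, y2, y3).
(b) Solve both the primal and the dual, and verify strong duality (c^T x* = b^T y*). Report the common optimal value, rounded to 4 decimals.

The standard primal-dual pair for 'max c^T x s.t. A x <= b, x >= 0' is:
  Dual:  min b^T y  s.t.  A^T y >= c,  y >= 0.

So the dual LP is:
  minimize  12y1 + 12y2 + 28y3
  subject to:
    y1 + 2y3 >= 3
    y2 + y3 >= 5
    y1, y2, y3 >= 0

Solving the primal: x* = (8, 12).
  primal value c^T x* = 84.
Solving the dual: y* = (0, 3.5, 1.5).
  dual value b^T y* = 84.
Strong duality: c^T x* = b^T y*. Confirmed.

84


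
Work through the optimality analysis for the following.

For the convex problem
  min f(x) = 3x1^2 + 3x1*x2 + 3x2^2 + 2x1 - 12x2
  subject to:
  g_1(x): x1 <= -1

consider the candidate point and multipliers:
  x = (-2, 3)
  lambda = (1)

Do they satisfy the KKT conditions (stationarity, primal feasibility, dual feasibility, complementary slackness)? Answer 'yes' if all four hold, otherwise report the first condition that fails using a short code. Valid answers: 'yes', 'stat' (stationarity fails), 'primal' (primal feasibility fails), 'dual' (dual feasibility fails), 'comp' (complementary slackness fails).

Gradient of f: grad f(x) = Q x + c = (-1, 0)
Constraint values g_i(x) = a_i^T x - b_i:
  g_1((-2, 3)) = -1
Stationarity residual: grad f(x) + sum_i lambda_i a_i = (0, 0)
  -> stationarity OK
Primal feasibility (all g_i <= 0): OK
Dual feasibility (all lambda_i >= 0): OK
Complementary slackness (lambda_i * g_i(x) = 0 for all i): FAILS

Verdict: the first failing condition is complementary_slackness -> comp.

comp


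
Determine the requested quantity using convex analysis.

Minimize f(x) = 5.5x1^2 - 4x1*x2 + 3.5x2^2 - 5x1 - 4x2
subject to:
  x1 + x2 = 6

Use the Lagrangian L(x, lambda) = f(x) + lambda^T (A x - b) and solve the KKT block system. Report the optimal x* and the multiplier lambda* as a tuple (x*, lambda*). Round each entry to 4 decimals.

Form the Lagrangian:
  L(x, lambda) = (1/2) x^T Q x + c^T x + lambda^T (A x - b)
Stationarity (grad_x L = 0): Q x + c + A^T lambda = 0.
Primal feasibility: A x = b.

This gives the KKT block system:
  [ Q   A^T ] [ x     ]   [-c ]
  [ A    0  ] [ lambda ] = [ b ]

Solving the linear system:
  x*      = (2.5769, 3.4231)
  lambda* = (-9.6538)
  f(x*)   = 15.6731

x* = (2.5769, 3.4231), lambda* = (-9.6538)


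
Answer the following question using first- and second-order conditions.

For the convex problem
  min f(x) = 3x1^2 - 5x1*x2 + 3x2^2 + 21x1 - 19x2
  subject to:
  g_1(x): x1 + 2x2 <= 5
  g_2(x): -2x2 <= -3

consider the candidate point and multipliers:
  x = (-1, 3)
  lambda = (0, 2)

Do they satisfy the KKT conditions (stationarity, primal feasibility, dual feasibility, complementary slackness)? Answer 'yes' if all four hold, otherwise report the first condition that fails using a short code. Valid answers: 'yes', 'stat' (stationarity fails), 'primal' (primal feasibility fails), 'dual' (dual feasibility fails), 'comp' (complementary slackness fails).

Gradient of f: grad f(x) = Q x + c = (0, 4)
Constraint values g_i(x) = a_i^T x - b_i:
  g_1((-1, 3)) = 0
  g_2((-1, 3)) = -3
Stationarity residual: grad f(x) + sum_i lambda_i a_i = (0, 0)
  -> stationarity OK
Primal feasibility (all g_i <= 0): OK
Dual feasibility (all lambda_i >= 0): OK
Complementary slackness (lambda_i * g_i(x) = 0 for all i): FAILS

Verdict: the first failing condition is complementary_slackness -> comp.

comp


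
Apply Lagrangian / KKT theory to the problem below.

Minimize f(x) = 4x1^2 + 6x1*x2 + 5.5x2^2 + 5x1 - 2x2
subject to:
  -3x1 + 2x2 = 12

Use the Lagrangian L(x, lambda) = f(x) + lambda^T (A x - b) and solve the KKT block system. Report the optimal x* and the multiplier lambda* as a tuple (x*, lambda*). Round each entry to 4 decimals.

Form the Lagrangian:
  L(x, lambda) = (1/2) x^T Q x + c^T x + lambda^T (A x - b)
Stationarity (grad_x L = 0): Q x + c + A^T lambda = 0.
Primal feasibility: A x = b.

This gives the KKT block system:
  [ Q   A^T ] [ x     ]   [-c ]
  [ A    0  ] [ lambda ] = [ b ]

Solving the linear system:
  x*      = (-2.6995, 1.9507)
  lambda* = (-1.6305)
  f(x*)   = 1.0837

x* = (-2.6995, 1.9507), lambda* = (-1.6305)


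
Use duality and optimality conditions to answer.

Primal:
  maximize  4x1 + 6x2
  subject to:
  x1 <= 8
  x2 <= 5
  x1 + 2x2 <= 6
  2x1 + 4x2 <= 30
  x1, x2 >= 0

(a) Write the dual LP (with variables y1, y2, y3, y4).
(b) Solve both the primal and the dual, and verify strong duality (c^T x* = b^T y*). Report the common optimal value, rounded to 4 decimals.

The standard primal-dual pair for 'max c^T x s.t. A x <= b, x >= 0' is:
  Dual:  min b^T y  s.t.  A^T y >= c,  y >= 0.

So the dual LP is:
  minimize  8y1 + 5y2 + 6y3 + 30y4
  subject to:
    y1 + y3 + 2y4 >= 4
    y2 + 2y3 + 4y4 >= 6
    y1, y2, y3, y4 >= 0

Solving the primal: x* = (6, 0).
  primal value c^T x* = 24.
Solving the dual: y* = (0, 0, 4, 0).
  dual value b^T y* = 24.
Strong duality: c^T x* = b^T y*. Confirmed.

24


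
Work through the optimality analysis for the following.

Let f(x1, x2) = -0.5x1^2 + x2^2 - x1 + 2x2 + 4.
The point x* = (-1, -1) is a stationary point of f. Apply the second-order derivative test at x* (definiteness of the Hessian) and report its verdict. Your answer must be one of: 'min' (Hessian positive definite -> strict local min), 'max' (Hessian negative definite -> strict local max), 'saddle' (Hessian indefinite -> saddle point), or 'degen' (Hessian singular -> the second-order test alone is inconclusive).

Compute the Hessian H = grad^2 f:
  H = [[-1, 0], [0, 2]]
Verify stationarity: grad f(x*) = H x* + g = (0, 0).
Eigenvalues of H: -1, 2.
Eigenvalues have mixed signs, so H is indefinite -> x* is a saddle point.

saddle


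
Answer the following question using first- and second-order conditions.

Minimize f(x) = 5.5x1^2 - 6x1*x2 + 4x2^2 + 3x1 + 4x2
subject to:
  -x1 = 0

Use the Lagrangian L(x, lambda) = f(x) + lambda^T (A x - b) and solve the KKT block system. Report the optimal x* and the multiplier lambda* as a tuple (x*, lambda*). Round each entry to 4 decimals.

Form the Lagrangian:
  L(x, lambda) = (1/2) x^T Q x + c^T x + lambda^T (A x - b)
Stationarity (grad_x L = 0): Q x + c + A^T lambda = 0.
Primal feasibility: A x = b.

This gives the KKT block system:
  [ Q   A^T ] [ x     ]   [-c ]
  [ A    0  ] [ lambda ] = [ b ]

Solving the linear system:
  x*      = (0, -0.5)
  lambda* = (6)
  f(x*)   = -1

x* = (0, -0.5), lambda* = (6)


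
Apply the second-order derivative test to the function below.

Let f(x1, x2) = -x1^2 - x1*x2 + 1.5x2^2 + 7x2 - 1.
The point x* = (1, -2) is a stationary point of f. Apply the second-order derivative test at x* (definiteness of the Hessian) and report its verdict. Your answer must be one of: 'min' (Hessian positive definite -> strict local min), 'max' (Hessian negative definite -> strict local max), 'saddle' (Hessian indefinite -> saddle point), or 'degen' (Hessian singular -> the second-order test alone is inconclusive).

Compute the Hessian H = grad^2 f:
  H = [[-2, -1], [-1, 3]]
Verify stationarity: grad f(x*) = H x* + g = (0, 0).
Eigenvalues of H: -2.1926, 3.1926.
Eigenvalues have mixed signs, so H is indefinite -> x* is a saddle point.

saddle


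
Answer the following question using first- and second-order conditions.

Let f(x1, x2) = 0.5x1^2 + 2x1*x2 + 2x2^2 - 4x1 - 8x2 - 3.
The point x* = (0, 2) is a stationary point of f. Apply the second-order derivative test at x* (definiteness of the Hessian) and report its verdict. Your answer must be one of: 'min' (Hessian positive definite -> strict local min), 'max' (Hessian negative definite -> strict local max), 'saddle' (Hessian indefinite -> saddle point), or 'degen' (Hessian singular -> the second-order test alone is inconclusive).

Compute the Hessian H = grad^2 f:
  H = [[1, 2], [2, 4]]
Verify stationarity: grad f(x*) = H x* + g = (0, 0).
Eigenvalues of H: 0, 5.
H has a zero eigenvalue (singular; positive semidefinite but not definite), so H is neither positive definite, negative definite, nor indefinite. The second-order test alone is inconclusive -> degen.
(Indeed, f is constant along the null direction of H through x*, so x* is not a strict local extremum.)

degen


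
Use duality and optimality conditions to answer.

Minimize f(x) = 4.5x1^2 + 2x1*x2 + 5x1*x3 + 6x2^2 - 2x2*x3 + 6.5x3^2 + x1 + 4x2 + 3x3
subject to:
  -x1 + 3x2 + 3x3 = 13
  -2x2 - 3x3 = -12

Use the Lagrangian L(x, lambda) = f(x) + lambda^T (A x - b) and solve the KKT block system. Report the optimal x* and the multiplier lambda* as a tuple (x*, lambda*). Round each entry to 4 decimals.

Form the Lagrangian:
  L(x, lambda) = (1/2) x^T Q x + c^T x + lambda^T (A x - b)
Stationarity (grad_x L = 0): Q x + c + A^T lambda = 0.
Primal feasibility: A x = b.

This gives the KKT block system:
  [ Q   A^T ] [ x     ]   [-c ]
  [ A    0  ] [ lambda ] = [ b ]

Solving the linear system:
  x*      = (0.0207, 1.0207, 3.3195)
  lambda* = (19.8257, 34.5643)
  f(x*)   = 85.5498

x* = (0.0207, 1.0207, 3.3195), lambda* = (19.8257, 34.5643)


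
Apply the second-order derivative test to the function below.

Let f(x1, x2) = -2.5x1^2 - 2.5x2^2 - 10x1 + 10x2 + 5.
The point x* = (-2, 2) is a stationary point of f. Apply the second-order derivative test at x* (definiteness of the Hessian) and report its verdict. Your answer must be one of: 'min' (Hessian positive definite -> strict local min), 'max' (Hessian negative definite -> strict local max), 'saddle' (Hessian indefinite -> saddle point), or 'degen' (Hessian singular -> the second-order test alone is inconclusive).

Compute the Hessian H = grad^2 f:
  H = [[-5, 0], [0, -5]]
Verify stationarity: grad f(x*) = H x* + g = (0, 0).
Eigenvalues of H: -5, -5.
Both eigenvalues < 0, so H is negative definite -> x* is a strict local max.

max


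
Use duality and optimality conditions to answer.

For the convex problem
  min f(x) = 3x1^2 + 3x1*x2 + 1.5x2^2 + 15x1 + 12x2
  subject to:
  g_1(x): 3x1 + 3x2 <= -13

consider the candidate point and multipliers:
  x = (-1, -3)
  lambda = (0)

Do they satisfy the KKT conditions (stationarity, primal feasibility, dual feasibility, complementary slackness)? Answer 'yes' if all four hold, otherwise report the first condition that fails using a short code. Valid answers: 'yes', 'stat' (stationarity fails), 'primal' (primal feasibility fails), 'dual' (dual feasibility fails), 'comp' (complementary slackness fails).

Gradient of f: grad f(x) = Q x + c = (0, 0)
Constraint values g_i(x) = a_i^T x - b_i:
  g_1((-1, -3)) = 1
Stationarity residual: grad f(x) + sum_i lambda_i a_i = (0, 0)
  -> stationarity OK
Primal feasibility (all g_i <= 0): FAILS
Dual feasibility (all lambda_i >= 0): OK
Complementary slackness (lambda_i * g_i(x) = 0 for all i): OK

Verdict: the first failing condition is primal_feasibility -> primal.

primal


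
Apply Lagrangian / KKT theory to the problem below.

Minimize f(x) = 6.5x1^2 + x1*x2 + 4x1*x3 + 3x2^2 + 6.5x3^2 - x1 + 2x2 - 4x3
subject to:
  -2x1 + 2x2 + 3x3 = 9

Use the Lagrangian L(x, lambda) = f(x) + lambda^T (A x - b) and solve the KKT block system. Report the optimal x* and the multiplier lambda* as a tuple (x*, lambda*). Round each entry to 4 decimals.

Form the Lagrangian:
  L(x, lambda) = (1/2) x^T Q x + c^T x + lambda^T (A x - b)
Stationarity (grad_x L = 0): Q x + c + A^T lambda = 0.
Primal feasibility: A x = b.

This gives the KKT block system:
  [ Q   A^T ] [ x     ]   [-c ]
  [ A    0  ] [ lambda ] = [ b ]

Solving the linear system:
  x*      = (-1.0744, 1.1322, 1.5289)
  lambda* = (-3.8595)
  f(x*)   = 15.9793

x* = (-1.0744, 1.1322, 1.5289), lambda* = (-3.8595)


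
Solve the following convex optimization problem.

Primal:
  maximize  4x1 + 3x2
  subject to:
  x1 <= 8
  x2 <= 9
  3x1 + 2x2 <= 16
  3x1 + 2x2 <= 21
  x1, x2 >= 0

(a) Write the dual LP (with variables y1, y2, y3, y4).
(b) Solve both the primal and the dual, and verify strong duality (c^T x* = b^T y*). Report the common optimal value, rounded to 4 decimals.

The standard primal-dual pair for 'max c^T x s.t. A x <= b, x >= 0' is:
  Dual:  min b^T y  s.t.  A^T y >= c,  y >= 0.

So the dual LP is:
  minimize  8y1 + 9y2 + 16y3 + 21y4
  subject to:
    y1 + 3y3 + 3y4 >= 4
    y2 + 2y3 + 2y4 >= 3
    y1, y2, y3, y4 >= 0

Solving the primal: x* = (0, 8).
  primal value c^T x* = 24.
Solving the dual: y* = (0, 0, 1.5, 0).
  dual value b^T y* = 24.
Strong duality: c^T x* = b^T y*. Confirmed.

24


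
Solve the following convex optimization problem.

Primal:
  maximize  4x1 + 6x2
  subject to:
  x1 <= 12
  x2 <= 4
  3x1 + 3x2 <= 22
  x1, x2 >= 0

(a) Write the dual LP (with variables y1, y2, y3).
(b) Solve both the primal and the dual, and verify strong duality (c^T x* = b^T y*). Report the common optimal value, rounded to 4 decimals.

The standard primal-dual pair for 'max c^T x s.t. A x <= b, x >= 0' is:
  Dual:  min b^T y  s.t.  A^T y >= c,  y >= 0.

So the dual LP is:
  minimize  12y1 + 4y2 + 22y3
  subject to:
    y1 + 3y3 >= 4
    y2 + 3y3 >= 6
    y1, y2, y3 >= 0

Solving the primal: x* = (3.3333, 4).
  primal value c^T x* = 37.3333.
Solving the dual: y* = (0, 2, 1.3333).
  dual value b^T y* = 37.3333.
Strong duality: c^T x* = b^T y*. Confirmed.

37.3333


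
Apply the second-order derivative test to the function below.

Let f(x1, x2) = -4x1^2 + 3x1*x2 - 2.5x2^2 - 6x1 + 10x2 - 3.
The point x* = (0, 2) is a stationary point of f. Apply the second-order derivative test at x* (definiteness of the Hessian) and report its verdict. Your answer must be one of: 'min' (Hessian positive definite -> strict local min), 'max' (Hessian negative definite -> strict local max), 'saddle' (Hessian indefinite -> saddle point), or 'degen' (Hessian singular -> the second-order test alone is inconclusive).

Compute the Hessian H = grad^2 f:
  H = [[-8, 3], [3, -5]]
Verify stationarity: grad f(x*) = H x* + g = (0, 0).
Eigenvalues of H: -9.8541, -3.1459.
Both eigenvalues < 0, so H is negative definite -> x* is a strict local max.

max


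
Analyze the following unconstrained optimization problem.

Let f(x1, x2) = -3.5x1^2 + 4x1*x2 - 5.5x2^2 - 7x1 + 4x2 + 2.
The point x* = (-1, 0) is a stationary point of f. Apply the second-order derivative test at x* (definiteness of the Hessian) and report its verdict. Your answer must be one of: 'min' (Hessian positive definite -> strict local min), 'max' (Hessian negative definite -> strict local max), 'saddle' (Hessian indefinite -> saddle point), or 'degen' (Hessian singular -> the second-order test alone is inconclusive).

Compute the Hessian H = grad^2 f:
  H = [[-7, 4], [4, -11]]
Verify stationarity: grad f(x*) = H x* + g = (0, 0).
Eigenvalues of H: -13.4721, -4.5279.
Both eigenvalues < 0, so H is negative definite -> x* is a strict local max.

max


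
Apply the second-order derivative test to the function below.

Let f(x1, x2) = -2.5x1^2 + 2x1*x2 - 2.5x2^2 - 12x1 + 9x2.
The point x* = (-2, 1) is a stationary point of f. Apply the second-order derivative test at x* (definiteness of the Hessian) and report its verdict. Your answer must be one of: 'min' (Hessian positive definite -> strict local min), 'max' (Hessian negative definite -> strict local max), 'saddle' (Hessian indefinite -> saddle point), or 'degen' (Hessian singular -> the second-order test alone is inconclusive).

Compute the Hessian H = grad^2 f:
  H = [[-5, 2], [2, -5]]
Verify stationarity: grad f(x*) = H x* + g = (0, 0).
Eigenvalues of H: -7, -3.
Both eigenvalues < 0, so H is negative definite -> x* is a strict local max.

max


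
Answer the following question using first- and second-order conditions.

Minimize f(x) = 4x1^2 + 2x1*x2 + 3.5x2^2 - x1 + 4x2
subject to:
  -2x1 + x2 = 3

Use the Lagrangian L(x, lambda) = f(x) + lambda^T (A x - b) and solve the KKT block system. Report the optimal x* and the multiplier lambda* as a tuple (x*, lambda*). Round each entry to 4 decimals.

Form the Lagrangian:
  L(x, lambda) = (1/2) x^T Q x + c^T x + lambda^T (A x - b)
Stationarity (grad_x L = 0): Q x + c + A^T lambda = 0.
Primal feasibility: A x = b.

This gives the KKT block system:
  [ Q   A^T ] [ x     ]   [-c ]
  [ A    0  ] [ lambda ] = [ b ]

Solving the linear system:
  x*      = (-1.25, 0.5)
  lambda* = (-5)
  f(x*)   = 9.125

x* = (-1.25, 0.5), lambda* = (-5)


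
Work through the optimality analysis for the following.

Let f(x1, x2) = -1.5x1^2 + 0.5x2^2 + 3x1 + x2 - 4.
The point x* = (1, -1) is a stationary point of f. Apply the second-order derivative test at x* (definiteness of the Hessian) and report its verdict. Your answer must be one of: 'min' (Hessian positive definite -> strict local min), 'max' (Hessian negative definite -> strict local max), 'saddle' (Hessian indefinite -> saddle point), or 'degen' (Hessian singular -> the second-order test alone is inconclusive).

Compute the Hessian H = grad^2 f:
  H = [[-3, 0], [0, 1]]
Verify stationarity: grad f(x*) = H x* + g = (0, 0).
Eigenvalues of H: -3, 1.
Eigenvalues have mixed signs, so H is indefinite -> x* is a saddle point.

saddle


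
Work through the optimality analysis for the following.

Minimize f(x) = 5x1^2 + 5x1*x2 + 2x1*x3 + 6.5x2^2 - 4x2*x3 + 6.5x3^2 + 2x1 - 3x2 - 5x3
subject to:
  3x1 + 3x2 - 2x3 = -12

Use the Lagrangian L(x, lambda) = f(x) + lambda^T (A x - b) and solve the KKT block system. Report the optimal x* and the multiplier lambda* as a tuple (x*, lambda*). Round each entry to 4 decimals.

Form the Lagrangian:
  L(x, lambda) = (1/2) x^T Q x + c^T x + lambda^T (A x - b)
Stationarity (grad_x L = 0): Q x + c + A^T lambda = 0.
Primal feasibility: A x = b.

This gives the KKT block system:
  [ Q   A^T ] [ x     ]   [-c ]
  [ A    0  ] [ lambda ] = [ b ]

Solving the linear system:
  x*      = (-2.9516, 0.3219, 2.0554)
  lambda* = (7.2651)
  f(x*)   = 35.0178

x* = (-2.9516, 0.3219, 2.0554), lambda* = (7.2651)


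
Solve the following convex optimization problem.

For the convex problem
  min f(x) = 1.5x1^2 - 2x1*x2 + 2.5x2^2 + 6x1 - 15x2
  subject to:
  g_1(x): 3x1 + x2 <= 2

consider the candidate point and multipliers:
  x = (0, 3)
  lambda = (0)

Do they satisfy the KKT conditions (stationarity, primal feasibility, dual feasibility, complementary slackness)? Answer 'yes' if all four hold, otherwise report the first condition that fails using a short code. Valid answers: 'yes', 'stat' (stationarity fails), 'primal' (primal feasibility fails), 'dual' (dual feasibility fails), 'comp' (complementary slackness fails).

Gradient of f: grad f(x) = Q x + c = (0, 0)
Constraint values g_i(x) = a_i^T x - b_i:
  g_1((0, 3)) = 1
Stationarity residual: grad f(x) + sum_i lambda_i a_i = (0, 0)
  -> stationarity OK
Primal feasibility (all g_i <= 0): FAILS
Dual feasibility (all lambda_i >= 0): OK
Complementary slackness (lambda_i * g_i(x) = 0 for all i): OK

Verdict: the first failing condition is primal_feasibility -> primal.

primal


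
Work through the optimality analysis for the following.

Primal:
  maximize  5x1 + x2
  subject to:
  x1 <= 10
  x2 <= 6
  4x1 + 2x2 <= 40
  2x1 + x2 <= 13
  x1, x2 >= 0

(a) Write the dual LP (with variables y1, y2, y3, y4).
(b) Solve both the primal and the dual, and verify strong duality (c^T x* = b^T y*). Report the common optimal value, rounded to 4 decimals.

The standard primal-dual pair for 'max c^T x s.t. A x <= b, x >= 0' is:
  Dual:  min b^T y  s.t.  A^T y >= c,  y >= 0.

So the dual LP is:
  minimize  10y1 + 6y2 + 40y3 + 13y4
  subject to:
    y1 + 4y3 + 2y4 >= 5
    y2 + 2y3 + y4 >= 1
    y1, y2, y3, y4 >= 0

Solving the primal: x* = (6.5, 0).
  primal value c^T x* = 32.5.
Solving the dual: y* = (0, 0, 0, 2.5).
  dual value b^T y* = 32.5.
Strong duality: c^T x* = b^T y*. Confirmed.

32.5


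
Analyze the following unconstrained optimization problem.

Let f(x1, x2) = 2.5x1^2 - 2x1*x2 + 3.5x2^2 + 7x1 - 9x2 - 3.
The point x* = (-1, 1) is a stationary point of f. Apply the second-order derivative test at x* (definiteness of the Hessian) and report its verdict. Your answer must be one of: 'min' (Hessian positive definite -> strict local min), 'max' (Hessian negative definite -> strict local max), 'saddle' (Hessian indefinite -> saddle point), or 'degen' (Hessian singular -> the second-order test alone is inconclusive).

Compute the Hessian H = grad^2 f:
  H = [[5, -2], [-2, 7]]
Verify stationarity: grad f(x*) = H x* + g = (0, 0).
Eigenvalues of H: 3.7639, 8.2361.
Both eigenvalues > 0, so H is positive definite -> x* is a strict local min.

min


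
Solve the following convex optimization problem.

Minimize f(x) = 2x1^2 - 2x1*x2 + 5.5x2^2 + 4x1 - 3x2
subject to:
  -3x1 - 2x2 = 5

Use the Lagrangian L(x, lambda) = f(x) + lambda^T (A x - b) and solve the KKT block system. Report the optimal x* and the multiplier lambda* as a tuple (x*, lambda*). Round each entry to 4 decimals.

Form the Lagrangian:
  L(x, lambda) = (1/2) x^T Q x + c^T x + lambda^T (A x - b)
Stationarity (grad_x L = 0): Q x + c + A^T lambda = 0.
Primal feasibility: A x = b.

This gives the KKT block system:
  [ Q   A^T ] [ x     ]   [-c ]
  [ A    0  ] [ lambda ] = [ b ]

Solving the linear system:
  x*      = (-1.5755, -0.1367)
  lambda* = (-0.6763)
  f(x*)   = -1.2554

x* = (-1.5755, -0.1367), lambda* = (-0.6763)


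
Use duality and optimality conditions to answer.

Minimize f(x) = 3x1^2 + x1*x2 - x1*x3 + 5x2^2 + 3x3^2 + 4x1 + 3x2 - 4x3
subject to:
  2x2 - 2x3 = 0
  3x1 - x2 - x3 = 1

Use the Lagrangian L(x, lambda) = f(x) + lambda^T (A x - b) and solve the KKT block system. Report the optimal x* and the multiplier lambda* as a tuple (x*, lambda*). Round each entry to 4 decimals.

Form the Lagrangian:
  L(x, lambda) = (1/2) x^T Q x + c^T x + lambda^T (A x - b)
Stationarity (grad_x L = 0): Q x + c + A^T lambda = 0.
Primal feasibility: A x = b.

This gives the KKT block system:
  [ Q   A^T ] [ x     ]   [-c ]
  [ A    0  ] [ lambda ] = [ b ]

Solving the linear system:
  x*      = (0.2262, -0.1607, -0.1607)
  lambda* = (-1.7024, -1.7857)
  f(x*)   = 1.4256

x* = (0.2262, -0.1607, -0.1607), lambda* = (-1.7024, -1.7857)


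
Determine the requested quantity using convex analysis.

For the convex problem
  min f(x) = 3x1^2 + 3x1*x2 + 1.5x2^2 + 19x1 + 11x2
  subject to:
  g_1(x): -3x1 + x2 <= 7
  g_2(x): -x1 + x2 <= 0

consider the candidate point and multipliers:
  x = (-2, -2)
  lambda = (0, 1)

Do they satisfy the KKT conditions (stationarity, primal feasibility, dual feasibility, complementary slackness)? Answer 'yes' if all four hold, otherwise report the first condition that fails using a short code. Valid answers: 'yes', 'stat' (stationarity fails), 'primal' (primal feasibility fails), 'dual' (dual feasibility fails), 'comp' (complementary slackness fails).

Gradient of f: grad f(x) = Q x + c = (1, -1)
Constraint values g_i(x) = a_i^T x - b_i:
  g_1((-2, -2)) = -3
  g_2((-2, -2)) = 0
Stationarity residual: grad f(x) + sum_i lambda_i a_i = (0, 0)
  -> stationarity OK
Primal feasibility (all g_i <= 0): OK
Dual feasibility (all lambda_i >= 0): OK
Complementary slackness (lambda_i * g_i(x) = 0 for all i): OK

Verdict: yes, KKT holds.

yes


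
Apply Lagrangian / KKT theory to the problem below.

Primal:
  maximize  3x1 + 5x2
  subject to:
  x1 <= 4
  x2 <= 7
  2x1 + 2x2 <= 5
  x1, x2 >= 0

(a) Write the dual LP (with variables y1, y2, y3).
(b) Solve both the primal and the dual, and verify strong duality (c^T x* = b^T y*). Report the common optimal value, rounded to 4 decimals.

The standard primal-dual pair for 'max c^T x s.t. A x <= b, x >= 0' is:
  Dual:  min b^T y  s.t.  A^T y >= c,  y >= 0.

So the dual LP is:
  minimize  4y1 + 7y2 + 5y3
  subject to:
    y1 + 2y3 >= 3
    y2 + 2y3 >= 5
    y1, y2, y3 >= 0

Solving the primal: x* = (0, 2.5).
  primal value c^T x* = 12.5.
Solving the dual: y* = (0, 0, 2.5).
  dual value b^T y* = 12.5.
Strong duality: c^T x* = b^T y*. Confirmed.

12.5


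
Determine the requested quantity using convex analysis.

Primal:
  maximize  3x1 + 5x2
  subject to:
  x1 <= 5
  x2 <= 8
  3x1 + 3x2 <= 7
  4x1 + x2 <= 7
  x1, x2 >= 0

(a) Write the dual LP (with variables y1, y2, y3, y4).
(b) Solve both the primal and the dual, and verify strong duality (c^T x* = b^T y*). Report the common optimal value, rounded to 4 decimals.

The standard primal-dual pair for 'max c^T x s.t. A x <= b, x >= 0' is:
  Dual:  min b^T y  s.t.  A^T y >= c,  y >= 0.

So the dual LP is:
  minimize  5y1 + 8y2 + 7y3 + 7y4
  subject to:
    y1 + 3y3 + 4y4 >= 3
    y2 + 3y3 + y4 >= 5
    y1, y2, y3, y4 >= 0

Solving the primal: x* = (0, 2.3333).
  primal value c^T x* = 11.6667.
Solving the dual: y* = (0, 0, 1.6667, 0).
  dual value b^T y* = 11.6667.
Strong duality: c^T x* = b^T y*. Confirmed.

11.6667


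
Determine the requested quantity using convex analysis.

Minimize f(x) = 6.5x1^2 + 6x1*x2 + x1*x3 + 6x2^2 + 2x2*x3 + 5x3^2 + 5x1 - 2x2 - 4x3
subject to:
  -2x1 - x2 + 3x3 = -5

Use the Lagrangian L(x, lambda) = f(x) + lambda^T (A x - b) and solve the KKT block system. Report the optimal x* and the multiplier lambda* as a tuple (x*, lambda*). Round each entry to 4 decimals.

Form the Lagrangian:
  L(x, lambda) = (1/2) x^T Q x + c^T x + lambda^T (A x - b)
Stationarity (grad_x L = 0): Q x + c + A^T lambda = 0.
Primal feasibility: A x = b.

This gives the KKT block system:
  [ Q   A^T ] [ x     ]   [-c ]
  [ A    0  ] [ lambda ] = [ b ]

Solving the linear system:
  x*      = (0.173, 0.7277, -1.3088)
  lambda* = (5.1531)
  f(x*)   = 15.205

x* = (0.173, 0.7277, -1.3088), lambda* = (5.1531)


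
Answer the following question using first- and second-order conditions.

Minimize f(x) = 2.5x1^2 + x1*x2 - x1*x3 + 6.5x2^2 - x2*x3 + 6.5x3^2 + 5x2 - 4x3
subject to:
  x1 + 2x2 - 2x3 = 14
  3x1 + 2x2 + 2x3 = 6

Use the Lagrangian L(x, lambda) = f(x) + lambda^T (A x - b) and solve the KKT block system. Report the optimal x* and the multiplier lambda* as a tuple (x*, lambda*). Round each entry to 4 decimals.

Form the Lagrangian:
  L(x, lambda) = (1/2) x^T Q x + c^T x + lambda^T (A x - b)
Stationarity (grad_x L = 0): Q x + c + A^T lambda = 0.
Primal feasibility: A x = b.

This gives the KKT block system:
  [ Q   A^T ] [ x     ]   [-c ]
  [ A    0  ] [ lambda ] = [ b ]

Solving the linear system:
  x*      = (2.4675, 2.5325, -3.2338)
  lambda* = (-23.6656, 1.8539)
  f(x*)   = 172.8961

x* = (2.4675, 2.5325, -3.2338), lambda* = (-23.6656, 1.8539)
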